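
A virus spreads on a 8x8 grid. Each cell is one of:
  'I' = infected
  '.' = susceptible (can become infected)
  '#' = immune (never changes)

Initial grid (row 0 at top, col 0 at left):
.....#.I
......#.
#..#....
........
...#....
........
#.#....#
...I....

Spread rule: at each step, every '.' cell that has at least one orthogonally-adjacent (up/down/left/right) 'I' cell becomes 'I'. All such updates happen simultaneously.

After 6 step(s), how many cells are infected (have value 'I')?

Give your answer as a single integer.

Step 0 (initial): 2 infected
Step 1: +5 new -> 7 infected
Step 2: +5 new -> 12 infected
Step 3: +8 new -> 20 infected
Step 4: +9 new -> 29 infected
Step 5: +11 new -> 40 infected
Step 6: +5 new -> 45 infected

Answer: 45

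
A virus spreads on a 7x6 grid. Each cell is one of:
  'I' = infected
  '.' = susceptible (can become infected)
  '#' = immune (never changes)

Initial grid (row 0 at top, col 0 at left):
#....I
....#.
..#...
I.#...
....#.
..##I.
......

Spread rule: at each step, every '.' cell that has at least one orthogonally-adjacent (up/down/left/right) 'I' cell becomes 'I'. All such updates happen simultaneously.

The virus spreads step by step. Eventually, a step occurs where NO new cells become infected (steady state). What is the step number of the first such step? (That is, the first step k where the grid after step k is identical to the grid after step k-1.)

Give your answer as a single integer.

Answer: 6

Derivation:
Step 0 (initial): 3 infected
Step 1: +7 new -> 10 infected
Step 2: +9 new -> 19 infected
Step 3: +9 new -> 28 infected
Step 4: +6 new -> 34 infected
Step 5: +1 new -> 35 infected
Step 6: +0 new -> 35 infected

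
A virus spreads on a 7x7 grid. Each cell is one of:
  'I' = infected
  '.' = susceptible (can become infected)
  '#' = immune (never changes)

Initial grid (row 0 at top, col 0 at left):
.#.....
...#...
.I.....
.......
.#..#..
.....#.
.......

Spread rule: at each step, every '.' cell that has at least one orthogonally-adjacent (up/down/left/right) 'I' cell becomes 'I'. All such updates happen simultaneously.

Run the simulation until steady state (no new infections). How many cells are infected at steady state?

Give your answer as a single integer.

Step 0 (initial): 1 infected
Step 1: +4 new -> 5 infected
Step 2: +5 new -> 10 infected
Step 3: +6 new -> 16 infected
Step 4: +7 new -> 23 infected
Step 5: +8 new -> 31 infected
Step 6: +7 new -> 38 infected
Step 7: +3 new -> 41 infected
Step 8: +2 new -> 43 infected
Step 9: +1 new -> 44 infected
Step 10: +0 new -> 44 infected

Answer: 44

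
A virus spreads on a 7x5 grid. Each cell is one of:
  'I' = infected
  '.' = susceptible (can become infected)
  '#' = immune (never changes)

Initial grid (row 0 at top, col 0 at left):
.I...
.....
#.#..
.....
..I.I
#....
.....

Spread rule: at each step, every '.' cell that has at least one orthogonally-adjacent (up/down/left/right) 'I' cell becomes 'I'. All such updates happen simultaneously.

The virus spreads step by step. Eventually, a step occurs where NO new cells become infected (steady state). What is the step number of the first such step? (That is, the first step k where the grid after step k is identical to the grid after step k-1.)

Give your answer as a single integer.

Step 0 (initial): 3 infected
Step 1: +9 new -> 12 infected
Step 2: +12 new -> 24 infected
Step 3: +7 new -> 31 infected
Step 4: +1 new -> 32 infected
Step 5: +0 new -> 32 infected

Answer: 5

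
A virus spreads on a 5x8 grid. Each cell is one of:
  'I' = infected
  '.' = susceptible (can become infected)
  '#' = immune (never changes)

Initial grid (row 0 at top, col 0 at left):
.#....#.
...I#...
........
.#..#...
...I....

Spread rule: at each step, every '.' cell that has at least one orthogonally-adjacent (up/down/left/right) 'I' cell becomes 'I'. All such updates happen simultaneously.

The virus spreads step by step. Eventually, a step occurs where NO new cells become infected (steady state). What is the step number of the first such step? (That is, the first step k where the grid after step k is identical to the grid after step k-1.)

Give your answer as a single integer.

Step 0 (initial): 2 infected
Step 1: +6 new -> 8 infected
Step 2: +8 new -> 16 infected
Step 3: +7 new -> 23 infected
Step 4: +7 new -> 30 infected
Step 5: +3 new -> 33 infected
Step 6: +1 new -> 34 infected
Step 7: +1 new -> 35 infected
Step 8: +0 new -> 35 infected

Answer: 8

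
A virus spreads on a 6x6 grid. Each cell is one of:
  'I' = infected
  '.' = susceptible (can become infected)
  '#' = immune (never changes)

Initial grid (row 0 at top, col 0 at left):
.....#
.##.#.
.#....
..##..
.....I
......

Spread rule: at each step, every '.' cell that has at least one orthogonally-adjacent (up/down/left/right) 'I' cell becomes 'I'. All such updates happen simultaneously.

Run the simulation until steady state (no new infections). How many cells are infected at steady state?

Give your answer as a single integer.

Answer: 29

Derivation:
Step 0 (initial): 1 infected
Step 1: +3 new -> 4 infected
Step 2: +4 new -> 8 infected
Step 3: +4 new -> 12 infected
Step 4: +3 new -> 15 infected
Step 5: +5 new -> 20 infected
Step 6: +3 new -> 23 infected
Step 7: +3 new -> 26 infected
Step 8: +2 new -> 28 infected
Step 9: +1 new -> 29 infected
Step 10: +0 new -> 29 infected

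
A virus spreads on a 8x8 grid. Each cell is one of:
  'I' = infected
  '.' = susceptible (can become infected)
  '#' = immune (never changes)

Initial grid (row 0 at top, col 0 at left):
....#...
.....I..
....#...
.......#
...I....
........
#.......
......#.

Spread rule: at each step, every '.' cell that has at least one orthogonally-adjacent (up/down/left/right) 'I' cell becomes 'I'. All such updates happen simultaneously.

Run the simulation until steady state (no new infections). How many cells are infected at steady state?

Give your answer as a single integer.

Answer: 59

Derivation:
Step 0 (initial): 2 infected
Step 1: +8 new -> 10 infected
Step 2: +13 new -> 23 infected
Step 3: +14 new -> 37 infected
Step 4: +11 new -> 48 infected
Step 5: +7 new -> 55 infected
Step 6: +3 new -> 58 infected
Step 7: +1 new -> 59 infected
Step 8: +0 new -> 59 infected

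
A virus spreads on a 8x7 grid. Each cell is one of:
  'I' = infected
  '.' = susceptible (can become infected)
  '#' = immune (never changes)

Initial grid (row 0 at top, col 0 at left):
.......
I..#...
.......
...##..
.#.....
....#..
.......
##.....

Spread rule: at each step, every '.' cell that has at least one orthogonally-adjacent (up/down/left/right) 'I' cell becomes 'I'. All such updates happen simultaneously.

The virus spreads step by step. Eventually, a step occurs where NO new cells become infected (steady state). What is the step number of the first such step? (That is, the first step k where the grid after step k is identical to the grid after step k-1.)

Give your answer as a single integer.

Answer: 13

Derivation:
Step 0 (initial): 1 infected
Step 1: +3 new -> 4 infected
Step 2: +4 new -> 8 infected
Step 3: +4 new -> 12 infected
Step 4: +4 new -> 16 infected
Step 5: +5 new -> 21 infected
Step 6: +6 new -> 27 infected
Step 7: +7 new -> 34 infected
Step 8: +5 new -> 39 infected
Step 9: +4 new -> 43 infected
Step 10: +3 new -> 46 infected
Step 11: +2 new -> 48 infected
Step 12: +1 new -> 49 infected
Step 13: +0 new -> 49 infected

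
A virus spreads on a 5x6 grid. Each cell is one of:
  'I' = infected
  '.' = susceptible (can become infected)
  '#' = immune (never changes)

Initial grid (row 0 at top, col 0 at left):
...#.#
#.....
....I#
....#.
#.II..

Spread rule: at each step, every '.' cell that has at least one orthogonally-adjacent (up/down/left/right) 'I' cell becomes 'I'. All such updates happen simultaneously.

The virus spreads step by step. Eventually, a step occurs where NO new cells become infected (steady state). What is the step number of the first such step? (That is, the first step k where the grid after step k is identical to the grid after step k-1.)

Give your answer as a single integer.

Step 0 (initial): 3 infected
Step 1: +6 new -> 9 infected
Step 2: +6 new -> 15 infected
Step 3: +4 new -> 19 infected
Step 4: +3 new -> 22 infected
Step 5: +1 new -> 23 infected
Step 6: +1 new -> 24 infected
Step 7: +0 new -> 24 infected

Answer: 7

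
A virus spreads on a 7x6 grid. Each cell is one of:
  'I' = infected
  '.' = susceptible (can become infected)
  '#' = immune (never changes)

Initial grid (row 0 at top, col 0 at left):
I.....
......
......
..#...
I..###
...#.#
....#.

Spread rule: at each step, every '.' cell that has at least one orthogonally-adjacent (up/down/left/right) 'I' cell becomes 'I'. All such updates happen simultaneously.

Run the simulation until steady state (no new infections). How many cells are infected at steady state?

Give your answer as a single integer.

Step 0 (initial): 2 infected
Step 1: +5 new -> 7 infected
Step 2: +7 new -> 14 infected
Step 3: +5 new -> 19 infected
Step 4: +4 new -> 23 infected
Step 5: +4 new -> 27 infected
Step 6: +3 new -> 30 infected
Step 7: +2 new -> 32 infected
Step 8: +1 new -> 33 infected
Step 9: +0 new -> 33 infected

Answer: 33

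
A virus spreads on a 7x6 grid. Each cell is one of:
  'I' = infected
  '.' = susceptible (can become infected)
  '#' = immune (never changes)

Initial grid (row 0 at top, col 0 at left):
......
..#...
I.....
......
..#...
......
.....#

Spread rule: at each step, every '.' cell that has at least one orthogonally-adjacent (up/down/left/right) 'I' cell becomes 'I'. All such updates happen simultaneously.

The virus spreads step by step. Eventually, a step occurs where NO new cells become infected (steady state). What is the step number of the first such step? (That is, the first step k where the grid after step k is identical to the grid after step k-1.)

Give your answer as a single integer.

Step 0 (initial): 1 infected
Step 1: +3 new -> 4 infected
Step 2: +5 new -> 9 infected
Step 3: +5 new -> 14 infected
Step 4: +6 new -> 20 infected
Step 5: +7 new -> 27 infected
Step 6: +6 new -> 33 infected
Step 7: +4 new -> 37 infected
Step 8: +2 new -> 39 infected
Step 9: +0 new -> 39 infected

Answer: 9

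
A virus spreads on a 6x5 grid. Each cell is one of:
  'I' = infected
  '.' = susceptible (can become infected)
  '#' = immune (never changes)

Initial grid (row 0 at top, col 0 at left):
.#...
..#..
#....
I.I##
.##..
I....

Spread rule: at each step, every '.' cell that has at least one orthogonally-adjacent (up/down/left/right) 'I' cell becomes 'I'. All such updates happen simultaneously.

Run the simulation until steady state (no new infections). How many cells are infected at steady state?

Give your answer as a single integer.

Answer: 23

Derivation:
Step 0 (initial): 3 infected
Step 1: +4 new -> 7 infected
Step 2: +3 new -> 10 infected
Step 3: +4 new -> 14 infected
Step 4: +5 new -> 19 infected
Step 5: +4 new -> 23 infected
Step 6: +0 new -> 23 infected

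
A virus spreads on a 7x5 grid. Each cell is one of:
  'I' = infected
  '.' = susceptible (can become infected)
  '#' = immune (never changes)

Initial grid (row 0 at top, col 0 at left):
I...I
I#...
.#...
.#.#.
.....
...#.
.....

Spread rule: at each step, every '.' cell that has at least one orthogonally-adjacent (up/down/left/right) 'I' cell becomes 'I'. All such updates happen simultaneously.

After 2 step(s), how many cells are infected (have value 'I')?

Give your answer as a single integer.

Step 0 (initial): 3 infected
Step 1: +4 new -> 7 infected
Step 2: +4 new -> 11 infected

Answer: 11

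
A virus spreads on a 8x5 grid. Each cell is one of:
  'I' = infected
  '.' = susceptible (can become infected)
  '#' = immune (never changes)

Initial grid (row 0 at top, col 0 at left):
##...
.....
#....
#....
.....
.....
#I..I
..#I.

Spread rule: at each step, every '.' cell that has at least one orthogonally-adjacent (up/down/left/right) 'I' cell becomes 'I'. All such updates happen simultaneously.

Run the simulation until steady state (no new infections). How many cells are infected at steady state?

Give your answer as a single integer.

Answer: 34

Derivation:
Step 0 (initial): 3 infected
Step 1: +6 new -> 9 infected
Step 2: +6 new -> 15 infected
Step 3: +5 new -> 20 infected
Step 4: +4 new -> 24 infected
Step 5: +4 new -> 28 infected
Step 6: +4 new -> 32 infected
Step 7: +2 new -> 34 infected
Step 8: +0 new -> 34 infected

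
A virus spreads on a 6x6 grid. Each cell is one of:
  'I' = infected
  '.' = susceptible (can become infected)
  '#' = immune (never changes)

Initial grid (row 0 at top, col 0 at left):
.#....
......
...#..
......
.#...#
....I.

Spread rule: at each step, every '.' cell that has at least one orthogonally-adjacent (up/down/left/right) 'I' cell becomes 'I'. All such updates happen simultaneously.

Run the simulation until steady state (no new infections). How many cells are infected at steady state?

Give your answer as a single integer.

Answer: 32

Derivation:
Step 0 (initial): 1 infected
Step 1: +3 new -> 4 infected
Step 2: +3 new -> 7 infected
Step 3: +5 new -> 12 infected
Step 4: +4 new -> 16 infected
Step 5: +6 new -> 22 infected
Step 6: +5 new -> 27 infected
Step 7: +3 new -> 30 infected
Step 8: +1 new -> 31 infected
Step 9: +1 new -> 32 infected
Step 10: +0 new -> 32 infected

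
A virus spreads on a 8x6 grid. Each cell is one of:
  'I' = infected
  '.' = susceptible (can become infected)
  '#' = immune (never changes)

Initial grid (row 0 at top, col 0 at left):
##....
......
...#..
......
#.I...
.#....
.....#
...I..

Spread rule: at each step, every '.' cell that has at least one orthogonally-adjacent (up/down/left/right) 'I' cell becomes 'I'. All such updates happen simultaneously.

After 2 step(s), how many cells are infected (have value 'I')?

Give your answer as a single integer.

Step 0 (initial): 2 infected
Step 1: +7 new -> 9 infected
Step 2: +9 new -> 18 infected

Answer: 18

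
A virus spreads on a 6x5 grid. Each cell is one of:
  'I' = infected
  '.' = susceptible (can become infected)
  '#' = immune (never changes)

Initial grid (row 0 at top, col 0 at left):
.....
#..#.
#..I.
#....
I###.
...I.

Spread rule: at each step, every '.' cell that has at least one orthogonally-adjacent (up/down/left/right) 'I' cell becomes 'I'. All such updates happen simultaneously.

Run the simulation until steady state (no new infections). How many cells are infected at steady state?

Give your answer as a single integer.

Step 0 (initial): 3 infected
Step 1: +6 new -> 9 infected
Step 2: +7 new -> 16 infected
Step 3: +4 new -> 20 infected
Step 4: +2 new -> 22 infected
Step 5: +1 new -> 23 infected
Step 6: +0 new -> 23 infected

Answer: 23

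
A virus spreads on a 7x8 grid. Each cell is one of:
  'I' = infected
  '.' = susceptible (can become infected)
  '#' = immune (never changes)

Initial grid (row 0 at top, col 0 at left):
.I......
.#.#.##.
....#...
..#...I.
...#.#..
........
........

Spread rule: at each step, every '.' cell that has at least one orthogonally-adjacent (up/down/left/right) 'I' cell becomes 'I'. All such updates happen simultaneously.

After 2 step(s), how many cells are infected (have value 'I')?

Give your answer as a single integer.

Answer: 16

Derivation:
Step 0 (initial): 2 infected
Step 1: +6 new -> 8 infected
Step 2: +8 new -> 16 infected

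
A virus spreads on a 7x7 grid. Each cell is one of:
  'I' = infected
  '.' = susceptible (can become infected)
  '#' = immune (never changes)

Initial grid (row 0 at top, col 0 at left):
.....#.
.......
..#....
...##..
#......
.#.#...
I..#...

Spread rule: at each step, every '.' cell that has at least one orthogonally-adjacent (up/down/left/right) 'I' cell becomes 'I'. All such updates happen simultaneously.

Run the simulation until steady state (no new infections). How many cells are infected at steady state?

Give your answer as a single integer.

Answer: 41

Derivation:
Step 0 (initial): 1 infected
Step 1: +2 new -> 3 infected
Step 2: +1 new -> 4 infected
Step 3: +1 new -> 5 infected
Step 4: +1 new -> 6 infected
Step 5: +3 new -> 9 infected
Step 6: +2 new -> 11 infected
Step 7: +4 new -> 15 infected
Step 8: +6 new -> 21 infected
Step 9: +7 new -> 28 infected
Step 10: +7 new -> 35 infected
Step 11: +4 new -> 39 infected
Step 12: +2 new -> 41 infected
Step 13: +0 new -> 41 infected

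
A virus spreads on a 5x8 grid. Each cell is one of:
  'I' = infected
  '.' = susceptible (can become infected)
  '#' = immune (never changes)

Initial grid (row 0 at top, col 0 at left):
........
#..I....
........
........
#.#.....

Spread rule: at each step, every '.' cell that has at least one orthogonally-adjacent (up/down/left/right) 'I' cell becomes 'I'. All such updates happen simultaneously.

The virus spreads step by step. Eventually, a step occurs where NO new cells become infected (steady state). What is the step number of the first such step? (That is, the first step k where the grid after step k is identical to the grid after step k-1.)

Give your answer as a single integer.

Answer: 8

Derivation:
Step 0 (initial): 1 infected
Step 1: +4 new -> 5 infected
Step 2: +7 new -> 12 infected
Step 3: +8 new -> 20 infected
Step 4: +8 new -> 28 infected
Step 5: +6 new -> 34 infected
Step 6: +2 new -> 36 infected
Step 7: +1 new -> 37 infected
Step 8: +0 new -> 37 infected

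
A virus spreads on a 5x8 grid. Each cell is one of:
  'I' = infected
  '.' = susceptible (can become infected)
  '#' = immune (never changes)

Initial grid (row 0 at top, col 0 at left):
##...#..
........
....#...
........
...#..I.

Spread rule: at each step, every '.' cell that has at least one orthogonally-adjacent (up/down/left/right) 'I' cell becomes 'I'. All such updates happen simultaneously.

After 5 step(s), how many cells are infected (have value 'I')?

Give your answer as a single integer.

Step 0 (initial): 1 infected
Step 1: +3 new -> 4 infected
Step 2: +4 new -> 8 infected
Step 3: +4 new -> 12 infected
Step 4: +4 new -> 16 infected
Step 5: +4 new -> 20 infected

Answer: 20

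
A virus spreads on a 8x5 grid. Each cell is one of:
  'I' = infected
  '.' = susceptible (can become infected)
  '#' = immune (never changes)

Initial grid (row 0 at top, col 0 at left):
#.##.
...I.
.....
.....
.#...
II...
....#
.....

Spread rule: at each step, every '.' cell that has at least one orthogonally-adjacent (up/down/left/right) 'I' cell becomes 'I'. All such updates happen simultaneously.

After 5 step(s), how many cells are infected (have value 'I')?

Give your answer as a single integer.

Answer: 35

Derivation:
Step 0 (initial): 3 infected
Step 1: +7 new -> 10 infected
Step 2: +11 new -> 21 infected
Step 3: +11 new -> 32 infected
Step 4: +2 new -> 34 infected
Step 5: +1 new -> 35 infected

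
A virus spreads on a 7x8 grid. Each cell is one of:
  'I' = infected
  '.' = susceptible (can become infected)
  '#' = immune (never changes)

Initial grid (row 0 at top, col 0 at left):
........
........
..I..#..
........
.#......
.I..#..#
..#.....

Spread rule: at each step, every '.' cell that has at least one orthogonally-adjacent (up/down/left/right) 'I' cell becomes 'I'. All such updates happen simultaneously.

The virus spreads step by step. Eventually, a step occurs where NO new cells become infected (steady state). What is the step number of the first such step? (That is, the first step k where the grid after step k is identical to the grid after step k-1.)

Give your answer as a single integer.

Answer: 8

Derivation:
Step 0 (initial): 2 infected
Step 1: +7 new -> 9 infected
Step 2: +11 new -> 20 infected
Step 3: +8 new -> 28 infected
Step 4: +6 new -> 34 infected
Step 5: +5 new -> 39 infected
Step 6: +7 new -> 46 infected
Step 7: +5 new -> 51 infected
Step 8: +0 new -> 51 infected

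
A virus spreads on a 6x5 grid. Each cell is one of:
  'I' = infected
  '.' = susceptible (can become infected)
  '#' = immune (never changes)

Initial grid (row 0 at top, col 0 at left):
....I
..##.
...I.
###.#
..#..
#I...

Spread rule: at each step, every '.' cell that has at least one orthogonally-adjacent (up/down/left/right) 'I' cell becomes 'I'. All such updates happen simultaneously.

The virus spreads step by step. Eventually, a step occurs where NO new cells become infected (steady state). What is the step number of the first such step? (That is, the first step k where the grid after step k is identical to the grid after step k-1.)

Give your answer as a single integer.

Step 0 (initial): 3 infected
Step 1: +7 new -> 10 infected
Step 2: +5 new -> 15 infected
Step 3: +5 new -> 20 infected
Step 4: +2 new -> 22 infected
Step 5: +0 new -> 22 infected

Answer: 5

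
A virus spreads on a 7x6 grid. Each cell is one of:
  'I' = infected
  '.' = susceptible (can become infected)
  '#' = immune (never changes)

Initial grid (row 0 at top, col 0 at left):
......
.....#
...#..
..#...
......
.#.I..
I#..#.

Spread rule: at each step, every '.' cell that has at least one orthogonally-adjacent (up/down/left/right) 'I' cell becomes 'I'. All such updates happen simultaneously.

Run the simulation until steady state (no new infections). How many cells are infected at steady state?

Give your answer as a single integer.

Step 0 (initial): 2 infected
Step 1: +5 new -> 7 infected
Step 2: +6 new -> 13 infected
Step 3: +5 new -> 18 infected
Step 4: +4 new -> 22 infected
Step 5: +4 new -> 26 infected
Step 6: +5 new -> 31 infected
Step 7: +4 new -> 35 infected
Step 8: +1 new -> 36 infected
Step 9: +0 new -> 36 infected

Answer: 36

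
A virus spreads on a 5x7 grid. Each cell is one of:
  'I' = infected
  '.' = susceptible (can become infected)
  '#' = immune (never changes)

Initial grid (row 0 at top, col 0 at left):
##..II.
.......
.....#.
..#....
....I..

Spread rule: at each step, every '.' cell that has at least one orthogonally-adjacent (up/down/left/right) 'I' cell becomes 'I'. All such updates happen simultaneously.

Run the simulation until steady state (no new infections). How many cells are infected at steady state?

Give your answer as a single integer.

Step 0 (initial): 3 infected
Step 1: +7 new -> 10 infected
Step 2: +8 new -> 18 infected
Step 3: +5 new -> 23 infected
Step 4: +4 new -> 27 infected
Step 5: +3 new -> 30 infected
Step 6: +1 new -> 31 infected
Step 7: +0 new -> 31 infected

Answer: 31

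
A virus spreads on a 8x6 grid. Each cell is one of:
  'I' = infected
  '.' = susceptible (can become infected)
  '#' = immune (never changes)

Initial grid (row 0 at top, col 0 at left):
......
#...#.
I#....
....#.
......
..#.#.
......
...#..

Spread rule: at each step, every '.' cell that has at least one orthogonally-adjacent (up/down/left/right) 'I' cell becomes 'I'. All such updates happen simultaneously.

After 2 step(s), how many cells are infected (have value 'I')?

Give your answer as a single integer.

Answer: 4

Derivation:
Step 0 (initial): 1 infected
Step 1: +1 new -> 2 infected
Step 2: +2 new -> 4 infected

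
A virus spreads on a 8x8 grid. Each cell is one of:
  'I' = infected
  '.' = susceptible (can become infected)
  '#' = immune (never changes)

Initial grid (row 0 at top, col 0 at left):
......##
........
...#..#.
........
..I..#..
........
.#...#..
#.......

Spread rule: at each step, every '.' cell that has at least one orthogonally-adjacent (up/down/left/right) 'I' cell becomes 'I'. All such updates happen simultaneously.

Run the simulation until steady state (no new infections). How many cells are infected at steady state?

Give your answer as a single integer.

Answer: 56

Derivation:
Step 0 (initial): 1 infected
Step 1: +4 new -> 5 infected
Step 2: +8 new -> 13 infected
Step 3: +8 new -> 21 infected
Step 4: +11 new -> 32 infected
Step 5: +8 new -> 40 infected
Step 6: +8 new -> 48 infected
Step 7: +6 new -> 54 infected
Step 8: +2 new -> 56 infected
Step 9: +0 new -> 56 infected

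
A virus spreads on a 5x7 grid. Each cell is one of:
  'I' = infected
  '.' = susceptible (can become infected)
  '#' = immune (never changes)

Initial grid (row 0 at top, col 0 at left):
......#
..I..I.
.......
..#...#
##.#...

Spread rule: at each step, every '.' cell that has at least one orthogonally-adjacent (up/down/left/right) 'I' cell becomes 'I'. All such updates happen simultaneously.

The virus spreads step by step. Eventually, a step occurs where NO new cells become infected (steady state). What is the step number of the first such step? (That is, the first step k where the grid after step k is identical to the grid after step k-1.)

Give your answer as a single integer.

Answer: 5

Derivation:
Step 0 (initial): 2 infected
Step 1: +8 new -> 10 infected
Step 2: +9 new -> 19 infected
Step 3: +6 new -> 25 infected
Step 4: +3 new -> 28 infected
Step 5: +0 new -> 28 infected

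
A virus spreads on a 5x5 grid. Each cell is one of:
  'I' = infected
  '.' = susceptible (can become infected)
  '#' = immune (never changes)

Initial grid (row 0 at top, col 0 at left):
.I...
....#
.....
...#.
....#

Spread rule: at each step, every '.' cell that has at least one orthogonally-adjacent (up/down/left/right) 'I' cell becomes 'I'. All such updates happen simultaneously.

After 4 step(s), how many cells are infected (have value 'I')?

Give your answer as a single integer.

Answer: 17

Derivation:
Step 0 (initial): 1 infected
Step 1: +3 new -> 4 infected
Step 2: +4 new -> 8 infected
Step 3: +5 new -> 13 infected
Step 4: +4 new -> 17 infected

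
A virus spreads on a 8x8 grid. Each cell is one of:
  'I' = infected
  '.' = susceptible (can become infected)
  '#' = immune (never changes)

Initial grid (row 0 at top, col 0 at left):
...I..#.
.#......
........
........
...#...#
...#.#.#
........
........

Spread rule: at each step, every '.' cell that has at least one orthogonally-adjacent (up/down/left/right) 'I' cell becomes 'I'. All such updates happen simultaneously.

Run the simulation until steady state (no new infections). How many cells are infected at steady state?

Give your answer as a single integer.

Answer: 57

Derivation:
Step 0 (initial): 1 infected
Step 1: +3 new -> 4 infected
Step 2: +5 new -> 9 infected
Step 3: +5 new -> 14 infected
Step 4: +6 new -> 20 infected
Step 5: +7 new -> 27 infected
Step 6: +8 new -> 35 infected
Step 7: +6 new -> 41 infected
Step 8: +7 new -> 48 infected
Step 9: +5 new -> 53 infected
Step 10: +3 new -> 56 infected
Step 11: +1 new -> 57 infected
Step 12: +0 new -> 57 infected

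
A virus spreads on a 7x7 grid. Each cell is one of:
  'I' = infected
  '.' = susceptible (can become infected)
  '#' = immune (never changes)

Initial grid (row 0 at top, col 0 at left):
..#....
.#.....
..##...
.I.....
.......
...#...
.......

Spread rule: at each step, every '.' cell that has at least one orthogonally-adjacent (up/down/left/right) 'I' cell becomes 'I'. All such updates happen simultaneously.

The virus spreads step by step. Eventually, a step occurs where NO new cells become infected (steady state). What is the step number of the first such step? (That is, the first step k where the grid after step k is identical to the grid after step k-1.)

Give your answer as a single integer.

Step 0 (initial): 1 infected
Step 1: +4 new -> 5 infected
Step 2: +5 new -> 10 infected
Step 3: +6 new -> 16 infected
Step 4: +6 new -> 22 infected
Step 5: +7 new -> 29 infected
Step 6: +7 new -> 36 infected
Step 7: +6 new -> 42 infected
Step 8: +2 new -> 44 infected
Step 9: +0 new -> 44 infected

Answer: 9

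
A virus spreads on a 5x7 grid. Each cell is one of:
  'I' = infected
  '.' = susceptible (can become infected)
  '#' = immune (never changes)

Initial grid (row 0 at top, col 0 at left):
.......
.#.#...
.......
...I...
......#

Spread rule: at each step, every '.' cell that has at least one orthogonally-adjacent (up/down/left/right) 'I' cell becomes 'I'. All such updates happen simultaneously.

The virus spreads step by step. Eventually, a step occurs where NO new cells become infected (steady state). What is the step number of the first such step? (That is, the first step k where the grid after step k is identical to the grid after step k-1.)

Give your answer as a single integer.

Answer: 7

Derivation:
Step 0 (initial): 1 infected
Step 1: +4 new -> 5 infected
Step 2: +6 new -> 11 infected
Step 3: +8 new -> 19 infected
Step 4: +6 new -> 25 infected
Step 5: +5 new -> 30 infected
Step 6: +2 new -> 32 infected
Step 7: +0 new -> 32 infected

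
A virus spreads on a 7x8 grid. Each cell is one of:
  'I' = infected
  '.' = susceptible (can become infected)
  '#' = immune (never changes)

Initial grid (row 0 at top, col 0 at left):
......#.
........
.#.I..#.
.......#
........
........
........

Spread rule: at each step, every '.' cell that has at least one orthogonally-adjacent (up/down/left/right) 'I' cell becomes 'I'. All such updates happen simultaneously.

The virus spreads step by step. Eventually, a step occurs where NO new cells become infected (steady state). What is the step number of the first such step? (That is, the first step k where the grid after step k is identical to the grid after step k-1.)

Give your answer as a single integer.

Answer: 9

Derivation:
Step 0 (initial): 1 infected
Step 1: +4 new -> 5 infected
Step 2: +7 new -> 12 infected
Step 3: +9 new -> 21 infected
Step 4: +11 new -> 32 infected
Step 5: +9 new -> 41 infected
Step 6: +7 new -> 48 infected
Step 7: +3 new -> 51 infected
Step 8: +1 new -> 52 infected
Step 9: +0 new -> 52 infected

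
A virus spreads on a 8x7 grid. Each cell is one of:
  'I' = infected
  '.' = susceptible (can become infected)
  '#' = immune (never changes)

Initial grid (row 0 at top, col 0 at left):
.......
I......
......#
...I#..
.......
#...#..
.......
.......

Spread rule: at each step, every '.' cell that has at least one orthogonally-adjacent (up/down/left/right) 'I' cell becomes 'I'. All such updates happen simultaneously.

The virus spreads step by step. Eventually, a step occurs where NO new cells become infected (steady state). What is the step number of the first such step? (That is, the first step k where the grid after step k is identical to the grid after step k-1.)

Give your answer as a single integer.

Answer: 8

Derivation:
Step 0 (initial): 2 infected
Step 1: +6 new -> 8 infected
Step 2: +11 new -> 19 infected
Step 3: +9 new -> 28 infected
Step 4: +9 new -> 37 infected
Step 5: +8 new -> 45 infected
Step 6: +5 new -> 50 infected
Step 7: +2 new -> 52 infected
Step 8: +0 new -> 52 infected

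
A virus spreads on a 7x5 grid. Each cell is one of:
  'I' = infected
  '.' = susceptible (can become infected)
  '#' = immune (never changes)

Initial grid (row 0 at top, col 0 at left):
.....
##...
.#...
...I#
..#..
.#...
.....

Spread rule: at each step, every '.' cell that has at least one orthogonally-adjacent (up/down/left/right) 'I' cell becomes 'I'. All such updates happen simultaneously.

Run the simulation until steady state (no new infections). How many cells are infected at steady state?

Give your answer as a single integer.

Step 0 (initial): 1 infected
Step 1: +3 new -> 4 infected
Step 2: +6 new -> 10 infected
Step 3: +8 new -> 18 infected
Step 4: +6 new -> 24 infected
Step 5: +3 new -> 27 infected
Step 6: +2 new -> 29 infected
Step 7: +0 new -> 29 infected

Answer: 29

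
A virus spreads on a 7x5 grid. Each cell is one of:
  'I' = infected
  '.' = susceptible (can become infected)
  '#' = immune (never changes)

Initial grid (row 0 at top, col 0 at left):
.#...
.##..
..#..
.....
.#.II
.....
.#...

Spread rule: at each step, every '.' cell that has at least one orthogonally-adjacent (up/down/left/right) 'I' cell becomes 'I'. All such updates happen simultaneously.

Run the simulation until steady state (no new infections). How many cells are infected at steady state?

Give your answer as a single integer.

Step 0 (initial): 2 infected
Step 1: +5 new -> 7 infected
Step 2: +6 new -> 13 infected
Step 3: +5 new -> 18 infected
Step 4: +5 new -> 23 infected
Step 5: +4 new -> 27 infected
Step 6: +1 new -> 28 infected
Step 7: +1 new -> 29 infected
Step 8: +0 new -> 29 infected

Answer: 29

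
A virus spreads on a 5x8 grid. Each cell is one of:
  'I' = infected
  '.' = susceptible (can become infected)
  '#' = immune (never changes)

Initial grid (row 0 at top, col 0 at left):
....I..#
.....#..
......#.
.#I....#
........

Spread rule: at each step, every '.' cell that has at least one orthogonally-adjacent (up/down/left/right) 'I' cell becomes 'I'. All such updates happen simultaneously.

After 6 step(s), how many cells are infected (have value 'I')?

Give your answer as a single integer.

Answer: 35

Derivation:
Step 0 (initial): 2 infected
Step 1: +6 new -> 8 infected
Step 2: +10 new -> 18 infected
Step 3: +8 new -> 26 infected
Step 4: +6 new -> 32 infected
Step 5: +2 new -> 34 infected
Step 6: +1 new -> 35 infected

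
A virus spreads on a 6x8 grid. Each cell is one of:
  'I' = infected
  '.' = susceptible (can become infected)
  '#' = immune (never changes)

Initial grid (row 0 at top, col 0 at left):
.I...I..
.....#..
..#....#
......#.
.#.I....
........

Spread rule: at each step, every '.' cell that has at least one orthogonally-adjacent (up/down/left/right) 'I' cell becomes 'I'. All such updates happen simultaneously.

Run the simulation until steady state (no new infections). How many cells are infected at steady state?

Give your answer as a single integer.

Answer: 43

Derivation:
Step 0 (initial): 3 infected
Step 1: +9 new -> 12 infected
Step 2: +13 new -> 25 infected
Step 3: +10 new -> 35 infected
Step 4: +5 new -> 40 infected
Step 5: +3 new -> 43 infected
Step 6: +0 new -> 43 infected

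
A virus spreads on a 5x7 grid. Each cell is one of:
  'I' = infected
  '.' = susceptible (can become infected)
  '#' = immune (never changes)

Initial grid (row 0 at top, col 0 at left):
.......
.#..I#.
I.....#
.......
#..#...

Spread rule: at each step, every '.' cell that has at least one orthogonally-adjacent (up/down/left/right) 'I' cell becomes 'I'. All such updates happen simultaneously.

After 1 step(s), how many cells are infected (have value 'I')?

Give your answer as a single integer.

Answer: 8

Derivation:
Step 0 (initial): 2 infected
Step 1: +6 new -> 8 infected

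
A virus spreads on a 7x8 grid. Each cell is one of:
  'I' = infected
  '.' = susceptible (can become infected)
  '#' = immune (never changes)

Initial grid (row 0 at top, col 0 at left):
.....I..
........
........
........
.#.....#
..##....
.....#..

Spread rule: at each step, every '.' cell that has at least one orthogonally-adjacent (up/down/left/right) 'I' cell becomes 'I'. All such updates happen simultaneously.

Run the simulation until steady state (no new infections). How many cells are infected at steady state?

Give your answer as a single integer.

Step 0 (initial): 1 infected
Step 1: +3 new -> 4 infected
Step 2: +5 new -> 9 infected
Step 3: +6 new -> 15 infected
Step 4: +7 new -> 22 infected
Step 5: +8 new -> 30 infected
Step 6: +6 new -> 36 infected
Step 7: +6 new -> 42 infected
Step 8: +3 new -> 45 infected
Step 9: +2 new -> 47 infected
Step 10: +2 new -> 49 infected
Step 11: +2 new -> 51 infected
Step 12: +0 new -> 51 infected

Answer: 51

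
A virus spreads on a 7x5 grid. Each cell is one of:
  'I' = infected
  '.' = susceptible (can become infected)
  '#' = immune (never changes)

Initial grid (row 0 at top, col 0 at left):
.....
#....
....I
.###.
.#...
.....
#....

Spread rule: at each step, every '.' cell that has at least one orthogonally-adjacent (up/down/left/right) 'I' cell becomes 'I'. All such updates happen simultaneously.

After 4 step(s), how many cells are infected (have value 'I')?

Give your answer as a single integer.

Step 0 (initial): 1 infected
Step 1: +3 new -> 4 infected
Step 2: +4 new -> 8 infected
Step 3: +5 new -> 13 infected
Step 4: +6 new -> 19 infected

Answer: 19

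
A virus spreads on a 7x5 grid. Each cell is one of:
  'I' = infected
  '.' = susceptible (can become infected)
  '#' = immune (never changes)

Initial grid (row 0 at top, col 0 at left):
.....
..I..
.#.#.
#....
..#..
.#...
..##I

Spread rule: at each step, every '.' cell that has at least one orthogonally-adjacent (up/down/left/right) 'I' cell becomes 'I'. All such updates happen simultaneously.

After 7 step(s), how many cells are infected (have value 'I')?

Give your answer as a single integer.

Answer: 27

Derivation:
Step 0 (initial): 2 infected
Step 1: +5 new -> 7 infected
Step 2: +7 new -> 14 infected
Step 3: +9 new -> 23 infected
Step 4: +1 new -> 24 infected
Step 5: +1 new -> 25 infected
Step 6: +1 new -> 26 infected
Step 7: +1 new -> 27 infected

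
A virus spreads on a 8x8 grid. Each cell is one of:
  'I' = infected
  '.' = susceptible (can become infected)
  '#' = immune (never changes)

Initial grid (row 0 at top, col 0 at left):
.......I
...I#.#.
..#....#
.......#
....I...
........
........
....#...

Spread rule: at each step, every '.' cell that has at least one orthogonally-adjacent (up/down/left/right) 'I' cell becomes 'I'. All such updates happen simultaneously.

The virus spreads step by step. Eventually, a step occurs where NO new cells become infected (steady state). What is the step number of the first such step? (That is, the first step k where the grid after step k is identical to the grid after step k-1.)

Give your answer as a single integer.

Step 0 (initial): 3 infected
Step 1: +9 new -> 12 infected
Step 2: +12 new -> 24 infected
Step 3: +13 new -> 37 infected
Step 4: +11 new -> 48 infected
Step 5: +6 new -> 54 infected
Step 6: +3 new -> 57 infected
Step 7: +1 new -> 58 infected
Step 8: +0 new -> 58 infected

Answer: 8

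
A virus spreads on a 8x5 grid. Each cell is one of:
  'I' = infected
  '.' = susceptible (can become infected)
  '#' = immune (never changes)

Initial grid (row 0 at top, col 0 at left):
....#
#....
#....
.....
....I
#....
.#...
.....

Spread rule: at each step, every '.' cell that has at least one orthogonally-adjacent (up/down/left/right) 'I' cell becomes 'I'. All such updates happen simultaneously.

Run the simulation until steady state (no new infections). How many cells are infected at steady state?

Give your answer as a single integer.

Answer: 35

Derivation:
Step 0 (initial): 1 infected
Step 1: +3 new -> 4 infected
Step 2: +5 new -> 9 infected
Step 3: +7 new -> 16 infected
Step 4: +7 new -> 23 infected
Step 5: +5 new -> 28 infected
Step 6: +3 new -> 31 infected
Step 7: +2 new -> 33 infected
Step 8: +2 new -> 35 infected
Step 9: +0 new -> 35 infected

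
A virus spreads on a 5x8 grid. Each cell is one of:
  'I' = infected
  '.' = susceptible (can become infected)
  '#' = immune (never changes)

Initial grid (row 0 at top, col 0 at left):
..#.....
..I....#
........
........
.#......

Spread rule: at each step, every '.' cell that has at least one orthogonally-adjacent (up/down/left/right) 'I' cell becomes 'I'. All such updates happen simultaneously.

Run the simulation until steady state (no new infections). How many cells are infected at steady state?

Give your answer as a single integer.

Answer: 37

Derivation:
Step 0 (initial): 1 infected
Step 1: +3 new -> 4 infected
Step 2: +7 new -> 11 infected
Step 3: +8 new -> 19 infected
Step 4: +6 new -> 25 infected
Step 5: +5 new -> 30 infected
Step 6: +4 new -> 34 infected
Step 7: +2 new -> 36 infected
Step 8: +1 new -> 37 infected
Step 9: +0 new -> 37 infected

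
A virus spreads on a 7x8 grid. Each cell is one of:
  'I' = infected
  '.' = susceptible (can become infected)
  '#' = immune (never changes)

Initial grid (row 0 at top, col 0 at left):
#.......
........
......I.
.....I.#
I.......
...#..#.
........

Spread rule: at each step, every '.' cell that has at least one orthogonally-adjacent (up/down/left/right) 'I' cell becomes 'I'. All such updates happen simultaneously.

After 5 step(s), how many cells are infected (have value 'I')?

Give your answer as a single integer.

Answer: 51

Derivation:
Step 0 (initial): 3 infected
Step 1: +9 new -> 12 infected
Step 2: +13 new -> 25 infected
Step 3: +13 new -> 38 infected
Step 4: +8 new -> 46 infected
Step 5: +5 new -> 51 infected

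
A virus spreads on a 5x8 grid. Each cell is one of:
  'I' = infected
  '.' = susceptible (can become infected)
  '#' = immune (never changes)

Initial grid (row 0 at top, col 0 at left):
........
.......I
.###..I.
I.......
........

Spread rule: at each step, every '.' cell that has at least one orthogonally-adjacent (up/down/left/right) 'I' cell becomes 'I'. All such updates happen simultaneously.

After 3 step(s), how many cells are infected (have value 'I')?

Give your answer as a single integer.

Step 0 (initial): 3 infected
Step 1: +8 new -> 11 infected
Step 2: +9 new -> 20 infected
Step 3: +9 new -> 29 infected

Answer: 29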